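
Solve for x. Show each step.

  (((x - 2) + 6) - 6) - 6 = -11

Step 1. [(((x - 2) + 6) - 6) - 6 = -11] add 6: x sits inside (… - 6), so sub: ((x - 2) + 6) - 6 = -5.
Step 2. [((x - 2) + 6) - 6 = -5] the outer -6 inverts by adding 6. So sub: (x - 2) + 6 = 1.
Step 3. [(x - 2) + 6 = 1] the outer +6 inverts by subtracting 6, so sub: x - 2 = -5.
Step 4. [x - 2 = -5] -2 is outermost — add 2 both sides ⇒ sub: x = -3.

Answer: x ∈ {-3}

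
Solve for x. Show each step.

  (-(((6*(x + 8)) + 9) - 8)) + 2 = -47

Step 1. [(-(((6*(x + 8)) + 9) - 8)) + 2 = -47] subtract 2: x sits inside (… + 2) ⇒ sub: -(((6*(x + 8)) + 9) - 8) = -49.
Step 2. [-(((6*(x + 8)) + 9) - 8) = -49] LHS negated; negate both sides, so neg: ((6*(x + 8)) + 9) - 8 = 49.
Step 3. [((6*(x + 8)) + 9) - 8 = 49] -8 is outermost — add 8 both sides ⇒ sub: (6*(x + 8)) + 9 = 57.
Step 4. [(6*(x + 8)) + 9 = 57] the outer +9 inverts by subtracting 9, so sub: 6*(x + 8) = 48.
Step 5. [6*(x + 8) = 48] leading coefficient 6: divide by 6 ⇒ div: x + 8 = 8.
Step 6. [x + 8 = 8] the outer +8 inverts by subtracting 8, so sub: x = 0.

Answer: x ∈ {0}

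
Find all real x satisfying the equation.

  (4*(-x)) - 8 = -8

Step 1. [(4*(-x)) - 8 = -8] 4 divides every term; factor it out, so factor: (-x) - 2 = -2.
Step 2. [(-x) - 2 = -2] 2 comes off first (add 2), so sub: -x = 0.
Step 3. [-x = 0] leading − — multiply by −1, so neg: x = 0.

Answer: x ∈ {0}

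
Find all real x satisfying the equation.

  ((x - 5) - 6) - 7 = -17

Step 1. [((x - 5) - 6) - 7 = -17] add 7: x sits inside (… - 7) ⇒ sub: (x - 5) - 6 = -10.
Step 2. [(x - 5) - 6 = -10] the outer -6 inverts by adding 6 ⇒ sub: x - 5 = -4.
Step 3. [x - 5 = -4] peel the -5: add 5 from each side ⇒ sub: x = 1.

Answer: x ∈ {1}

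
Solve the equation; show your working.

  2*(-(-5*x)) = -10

Step 1. [2*(-(-5*x)) = -10] leading coefficient 2: divide by 2 ⇒ div: -(-5*x) = -5.
Step 2. [-(-5*x) = -5] leading − — multiply by −1, so neg: -5*x = 5.
Step 3. [-5*x = 5] -5·(inner) — divide through by -5, so div: x = -1.

Answer: x ∈ {-1}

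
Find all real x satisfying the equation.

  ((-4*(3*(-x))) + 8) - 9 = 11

Step 1. [((-4*(3*(-x))) + 8) - 9 = 11] the outer -9 inverts by adding 9, so sub: (-4*(3*(-x))) + 8 = 20.
Step 2. [(-4*(3*(-x))) + 8 = 20] -4 divides every term; factor it out, so factor: (3*(-x)) - 2 = -5.
Step 3. [(3*(-x)) - 2 = -5] 2 comes off first (add 2), so sub: 3*(-x) = -3.
Step 4. [3*(-x) = -3] leading coefficient 3: divide by 3, so div: -x = -1.
Step 5. [-x = -1] flip signs both sides, so neg: x = 1.

Answer: x ∈ {1}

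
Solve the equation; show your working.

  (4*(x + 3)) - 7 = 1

Step 1. [(4*(x + 3)) - 7 = 1] the outer -7 inverts by adding 7. So sub: 4*(x + 3) = 8.
Step 2. [4*(x + 3) = 8] 4·(inner) — divide through by 4 ⇒ div: x + 3 = 2.
Step 3. [x + 3 = 2] 3 comes off first (subtract 3), so sub: x = -1.

Answer: x ∈ {-1}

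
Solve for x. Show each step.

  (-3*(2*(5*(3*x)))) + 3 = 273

Step 1. [(-3*(2*(5*(3*x)))) + 3 = 273] common factor -3 (LHS and 273) — divide through ⇒ factor: (2*(5*(3*x))) - 1 = -91.
Step 2. [(2*(5*(3*x))) - 1 = -91] 1 comes off first (add 1), so sub: 2*(5*(3*x)) = -90.
Step 3. [2*(5*(3*x)) = -90] 2 out front; divide by 2 ⇒ div: 5*(3*x) = -45.
Step 4. [5*(3*x) = -45] 5 out front; divide by 5 ⇒ div: 3*x = -9.
Step 5. [3*x = -9] divide by the outer 3. So div: x = -3.

Answer: x ∈ {-3}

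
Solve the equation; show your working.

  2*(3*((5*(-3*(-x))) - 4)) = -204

Step 1. [2*(3*((5*(-3*(-x))) - 4)) = -204] divide by the outer 2. So div: 3*((5*(-3*(-x))) - 4) = -102.
Step 2. [3*((5*(-3*(-x))) - 4) = -102] 3 out front; divide by 3 ⇒ div: (5*(-3*(-x))) - 4 = -34.
Step 3. [(5*(-3*(-x))) - 4 = -34] -4 is outermost — add 4 both sides. So sub: 5*(-3*(-x)) = -30.
Step 4. [5*(-3*(-x)) = -30] 5·(inner) — divide through by 5. So div: -3*(-x) = -6.
Step 5. [-3*(-x) = -6] LHS = -3·(…); ÷-3 both sides, so div: -x = 2.
Step 6. [-x = 2] LHS negated; negate both sides ⇒ neg: x = -2.

Answer: x ∈ {-2}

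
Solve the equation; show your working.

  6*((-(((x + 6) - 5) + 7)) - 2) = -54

Step 1. [6*((-(((x + 6) - 5) + 7)) - 2) = -54] 6·(inner) — divide through by 6, so div: (-(((x + 6) - 5) + 7)) - 2 = -9.
Step 2. [(-(((x + 6) - 5) + 7)) - 2 = -9] 2 comes off first (add 2) ⇒ sub: -(((x + 6) - 5) + 7) = -7.
Step 3. [-(((x + 6) - 5) + 7) = -7] flip signs both sides ⇒ neg: ((x + 6) - 5) + 7 = 7.
Step 4. [((x + 6) - 5) + 7 = 7] the outer +7 inverts by subtracting 7 ⇒ sub: (x + 6) - 5 = 0.
Step 5. [(x + 6) - 5 = 0] add 5: x sits inside (… - 5) ⇒ sub: x + 6 = 5.
Step 6. [x + 6 = 5] the outer +6 inverts by subtracting 6. So sub: x = -1.

Answer: x ∈ {-1}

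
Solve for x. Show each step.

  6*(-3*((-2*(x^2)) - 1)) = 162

Step 1. [6*(-3*((-2*(x^2)) - 1)) = 162] 6 out front; divide by 6, so div: -3*((-2*(x^2)) - 1) = 27.
Step 2. [-3*((-2*(x^2)) - 1) = 27] LHS = -3·(…); ÷-3 both sides, so div: (-2*(x^2)) - 1 = -9.
Step 3. [(-2*(x^2)) - 1 = -9] peel the -1: add 1 from each side. So sub: -2*(x^2) = -8.
Step 4. [-2*(x^2) = -8] -2·(inner) — divide through by -2, so div: x^2 = 4.
Step 5. [x^2 = 4] √ both sides: 4 ≥ 0 gives two branches. So sqrt: x = 2 or -2.

Answer: x ∈ {-2, 2}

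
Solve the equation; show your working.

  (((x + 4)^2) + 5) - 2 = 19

Step 1. [(((x + 4)^2) + 5) - 2 = 19] add 2: x sits inside (… - 2). So sub: ((x + 4)^2) + 5 = 21.
Step 2. [((x + 4)^2) + 5 = 21] 5 comes off first (subtract 5). So sub: (x + 4)^2 = 16.
Step 3. [(x + 4)^2 = 16] 16 ≥ 0, LHS is (·)² — take ±√. So sqrt: x + 4 = 4 or -4.
Step 4. [x + 4 = 4 or -4] subtract 4: x sits inside (… + 4), so sub: x = 0 or -8.

Answer: x ∈ {-8, 0}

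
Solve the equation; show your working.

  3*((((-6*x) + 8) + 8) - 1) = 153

Step 1. [3*((((-6*x) + 8) + 8) - 1) = 153] divide by the outer 3, so div: (((-6*x) + 8) + 8) - 1 = 51.
Step 2. [(((-6*x) + 8) + 8) - 1 = 51] add 1: x sits inside (… - 1), so sub: ((-6*x) + 8) + 8 = 52.
Step 3. [((-6*x) + 8) + 8 = 52] 8 comes off first (subtract 8). So sub: (-6*x) + 8 = 44.
Step 4. [(-6*x) + 8 = 44] subtract 8: x sits inside (… + 8). So sub: -6*x = 36.
Step 5. [-6*x = 36] -6·(inner) — divide through by -6 ⇒ div: x = -6.

Answer: x ∈ {-6}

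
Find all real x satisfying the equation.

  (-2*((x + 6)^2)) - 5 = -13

Step 1. [(-2*((x + 6)^2)) - 5 = -13] -5 is outermost — add 5 both sides, so sub: -2*((x + 6)^2) = -8.
Step 2. [-2*((x + 6)^2) = -8] -2·(inner) — divide through by -2 ⇒ div: (x + 6)^2 = 4.
Step 3. [(x + 6)^2 = 4] LHS squared, RHS 4 ≥ 0: apply √ (±), so sqrt: x + 6 = 2 or -2.
Step 4. [x + 6 = 2 or -2] the outer +6 inverts by subtracting 6. So sub: x = -4 or -8.

Answer: x ∈ {-8, -4}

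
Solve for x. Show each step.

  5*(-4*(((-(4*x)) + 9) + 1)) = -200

Step 1. [5*(-4*(((-(4*x)) + 9) + 1)) = -200] leading coefficient 5: divide by 5, so div: -4*(((-(4*x)) + 9) + 1) = -40.
Step 2. [-4*(((-(4*x)) + 9) + 1) = -40] divide by the outer -4 ⇒ div: ((-(4*x)) + 9) + 1 = 10.
Step 3. [((-(4*x)) + 9) + 1 = 10] peel the +1: subtract 1 from each side ⇒ sub: (-(4*x)) + 9 = 9.
Step 4. [(-(4*x)) + 9 = 9] peel the +9: subtract 9 from each side ⇒ sub: -(4*x) = 0.
Step 5. [-(4*x) = 0] flip signs both sides ⇒ neg: 4*x = 0.
Step 6. [4*x = 0] 4 out front; divide by 4. So div: x = 0.

Answer: x ∈ {0}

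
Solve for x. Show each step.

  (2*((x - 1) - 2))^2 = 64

Step 1. [(2*((x - 1) - 2))^2 = 64] 64 ≥ 0, LHS is (·)² — take ±√, so sqrt: 2*((x - 1) - 2) = 8 or -8.
Step 2. [2*((x - 1) - 2) = 8 or -8] 2 out front; divide by 2 ⇒ div: (x - 1) - 2 = 4 or -4.
Step 3. [(x - 1) - 2 = 4 or -4] add 2: x sits inside (… - 2) ⇒ sub: x - 1 = 6 or -2.
Step 4. [x - 1 = 6 or -2] add 1: x sits inside (… - 1). So sub: x = 7 or -1.

Answer: x ∈ {-1, 7}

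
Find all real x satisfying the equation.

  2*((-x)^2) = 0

Step 1. [2*((-x)^2) = 0] divide by the outer 2. So div: (-x)^2 = 0.
Step 2. [(-x)^2 = 0] LHS squared, RHS 0 ≥ 0: apply √ (±) ⇒ sqrt: -x = 0.
Step 3. [-x = 0] leading − — multiply by −1. So neg: x = 0.

Answer: x ∈ {0}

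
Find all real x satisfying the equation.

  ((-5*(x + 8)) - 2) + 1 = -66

Step 1. [((-5*(x + 8)) - 2) + 1 = -66] 1 comes off first (subtract 1) ⇒ sub: (-5*(x + 8)) - 2 = -67.
Step 2. [(-5*(x + 8)) - 2 = -67] -2 is outermost — add 2 both sides ⇒ sub: -5*(x + 8) = -65.
Step 3. [-5*(x + 8) = -65] LHS = -5·(…); ÷-5 both sides ⇒ div: x + 8 = 13.
Step 4. [x + 8 = 13] +8 is outermost — subtract 8 both sides. So sub: x = 5.

Answer: x ∈ {5}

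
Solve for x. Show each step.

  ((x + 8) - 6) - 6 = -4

Step 1. [((x + 8) - 6) - 6 = -4] -6 is outermost — add 6 both sides ⇒ sub: (x + 8) - 6 = 2.
Step 2. [(x + 8) - 6 = 2] add 6: x sits inside (… - 6), so sub: x + 8 = 8.
Step 3. [x + 8 = 8] the outer +8 inverts by subtracting 8. So sub: x = 0.

Answer: x ∈ {0}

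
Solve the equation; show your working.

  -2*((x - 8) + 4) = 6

Step 1. [-2*((x - 8) + 4) = 6] LHS = -2·(…); ÷-2 both sides, so div: (x - 8) + 4 = -3.
Step 2. [(x - 8) + 4 = -3] peel the +4: subtract 4 from each side ⇒ sub: x - 8 = -7.
Step 3. [x - 8 = -7] peel the -8: add 8 from each side, so sub: x = 1.

Answer: x ∈ {1}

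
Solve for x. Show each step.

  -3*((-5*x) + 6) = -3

Step 1. [-3*((-5*x) + 6) = -3] -3 out front; divide by -3 ⇒ div: (-5*x) + 6 = 1.
Step 2. [(-5*x) + 6 = 1] peel the +6: subtract 6 from each side, so sub: -5*x = -5.
Step 3. [-5*x = -5] -5·(inner) — divide through by -5 ⇒ div: x = 1.

Answer: x ∈ {1}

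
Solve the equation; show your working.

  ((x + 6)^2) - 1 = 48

Step 1. [((x + 6)^2) - 1 = 48] the outer -1 inverts by adding 1, so sub: (x + 6)^2 = 49.
Step 2. [(x + 6)^2 = 49] √ both sides: 49 ≥ 0 gives two branches. So sqrt: x + 6 = 7 or -7.
Step 3. [x + 6 = 7 or -7] the outer +6 inverts by subtracting 6, so sub: x = 1 or -13.

Answer: x ∈ {-13, 1}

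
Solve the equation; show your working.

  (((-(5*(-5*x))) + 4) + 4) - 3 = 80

Step 1. [(((-(5*(-5*x))) + 4) + 4) - 3 = 80] the outer -3 inverts by adding 3 ⇒ sub: ((-(5*(-5*x))) + 4) + 4 = 83.
Step 2. [((-(5*(-5*x))) + 4) + 4 = 83] +4 is outermost — subtract 4 both sides ⇒ sub: (-(5*(-5*x))) + 4 = 79.
Step 3. [(-(5*(-5*x))) + 4 = 79] the outer +4 inverts by subtracting 4, so sub: -(5*(-5*x)) = 75.
Step 4. [-(5*(-5*x)) = 75] flip signs both sides ⇒ neg: 5*(-5*x) = -75.
Step 5. [5*(-5*x) = -75] LHS = 5·(…); ÷5 both sides. So div: -5*x = -15.
Step 6. [-5*x = -15] LHS = -5·(…); ÷-5 both sides. So div: x = 3.

Answer: x ∈ {3}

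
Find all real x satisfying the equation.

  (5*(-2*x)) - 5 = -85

Step 1. [(5*(-2*x)) - 5 = -85] -5 is outermost — add 5 both sides. So sub: 5*(-2*x) = -80.
Step 2. [5*(-2*x) = -80] 5 out front; divide by 5, so div: -2*x = -16.
Step 3. [-2*x = -16] -2 out front; divide by -2, so div: x = 8.

Answer: x ∈ {8}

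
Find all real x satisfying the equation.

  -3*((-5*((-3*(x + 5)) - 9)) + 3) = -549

Step 1. [-3*((-5*((-3*(x + 5)) - 9)) + 3) = -549] leading coefficient -3: divide by -3. So div: (-5*((-3*(x + 5)) - 9)) + 3 = 183.
Step 2. [(-5*((-3*(x + 5)) - 9)) + 3 = 183] subtract 3: x sits inside (… + 3). So sub: -5*((-3*(x + 5)) - 9) = 180.
Step 3. [-5*((-3*(x + 5)) - 9) = 180] LHS = -5·(…); ÷-5 both sides. So div: (-3*(x + 5)) - 9 = -36.
Step 4. [(-3*(x + 5)) - 9 = -36] -3 | LHS and -3 | -36: pull -3 out, so factor: (x + 5) + 3 = 12.
Step 5. [(x + 5) + 3 = 12] +3 is outermost — subtract 3 both sides. So sub: x + 5 = 9.
Step 6. [x + 5 = 9] peel the +5: subtract 5 from each side ⇒ sub: x = 4.

Answer: x ∈ {4}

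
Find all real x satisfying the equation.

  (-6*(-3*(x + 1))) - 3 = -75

Step 1. [(-6*(-3*(x + 1))) - 3 = -75] the outer -3 inverts by adding 3, so sub: -6*(-3*(x + 1)) = -72.
Step 2. [-6*(-3*(x + 1)) = -72] -6·(inner) — divide through by -6 ⇒ div: -3*(x + 1) = 12.
Step 3. [-3*(x + 1) = 12] divide by the outer -3. So div: x + 1 = -4.
Step 4. [x + 1 = -4] peel the +1: subtract 1 from each side. So sub: x = -5.

Answer: x ∈ {-5}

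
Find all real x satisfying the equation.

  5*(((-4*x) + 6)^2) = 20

Step 1. [5*(((-4*x) + 6)^2) = 20] leading coefficient 5: divide by 5 ⇒ div: ((-4*x) + 6)^2 = 4.
Step 2. [((-4*x) + 6)^2 = 4] LHS squared, RHS 4 ≥ 0: apply √ (±), so sqrt: (-4*x) + 6 = 2 or -2.
Step 3. [(-4*x) + 6 = 2 or -2] the outer +6 inverts by subtracting 6, so sub: -4*x = -4 or -8.
Step 4. [-4*x = -4 or -8] leading coefficient -4: divide by -4. So div: x = 1 or 2.

Answer: x ∈ {1, 2}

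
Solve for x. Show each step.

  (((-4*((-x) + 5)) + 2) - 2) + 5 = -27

Step 1. [(((-4*((-x) + 5)) + 2) - 2) + 5 = -27] peel the +5: subtract 5 from each side. So sub: ((-4*((-x) + 5)) + 2) - 2 = -32.
Step 2. [((-4*((-x) + 5)) + 2) - 2 = -32] peel the -2: add 2 from each side, so sub: (-4*((-x) + 5)) + 2 = -30.
Step 3. [(-4*((-x) + 5)) + 2 = -30] subtract 2: x sits inside (… + 2). So sub: -4*((-x) + 5) = -32.
Step 4. [-4*((-x) + 5) = -32] -4·(inner) — divide through by -4. So div: (-x) + 5 = 8.
Step 5. [(-x) + 5 = 8] the outer +5 inverts by subtracting 5. So sub: -x = 3.
Step 6. [-x = 3] flip signs both sides. So neg: x = -3.

Answer: x ∈ {-3}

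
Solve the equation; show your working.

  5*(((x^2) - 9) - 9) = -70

Step 1. [5*(((x^2) - 9) - 9) = -70] LHS = 5·(…); ÷5 both sides, so div: ((x^2) - 9) - 9 = -14.
Step 2. [((x^2) - 9) - 9 = -14] 9 comes off first (add 9). So sub: (x^2) - 9 = -5.
Step 3. [(x^2) - 9 = -5] -9 is outermost — add 9 both sides, so sub: x^2 = 4.
Step 4. [x^2 = 4] √ both sides: 4 ≥ 0 gives two branches. So sqrt: x = 2 or -2.

Answer: x ∈ {-2, 2}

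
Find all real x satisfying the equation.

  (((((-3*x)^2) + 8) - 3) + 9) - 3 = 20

Step 1. [(((((-3*x)^2) + 8) - 3) + 9) - 3 = 20] the outer -3 inverts by adding 3, so sub: ((((-3*x)^2) + 8) - 3) + 9 = 23.
Step 2. [((((-3*x)^2) + 8) - 3) + 9 = 23] the outer +9 inverts by subtracting 9. So sub: (((-3*x)^2) + 8) - 3 = 14.
Step 3. [(((-3*x)^2) + 8) - 3 = 14] the outer -3 inverts by adding 3, so sub: ((-3*x)^2) + 8 = 17.
Step 4. [((-3*x)^2) + 8 = 17] 8 comes off first (subtract 8), so sub: (-3*x)^2 = 9.
Step 5. [(-3*x)^2 = 9] 9 ≥ 0, LHS is (·)² — take ±√, so sqrt: -3*x = 3 or -3.
Step 6. [-3*x = 3 or -3] -3·(inner) — divide through by -3, so div: x = -1 or 1.

Answer: x ∈ {-1, 1}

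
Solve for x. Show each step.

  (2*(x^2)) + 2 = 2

Step 1. [(2*(x^2)) + 2 = 2] peel the +2: subtract 2 from each side. So sub: 2*(x^2) = 0.
Step 2. [2*(x^2) = 0] LHS = 2·(…); ÷2 both sides ⇒ div: x^2 = 0.
Step 3. [x^2 = 0] LHS squared, RHS 0 ≥ 0: apply √ (±), so sqrt: x = 0.

Answer: x ∈ {0}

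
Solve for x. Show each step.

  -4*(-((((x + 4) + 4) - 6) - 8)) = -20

Step 1. [-4*(-((((x + 4) + 4) - 6) - 8)) = -20] divide by the outer -4, so div: -((((x + 4) + 4) - 6) - 8) = 5.
Step 2. [-((((x + 4) + 4) - 6) - 8) = 5] leading − — multiply by −1. So neg: (((x + 4) + 4) - 6) - 8 = -5.
Step 3. [(((x + 4) + 4) - 6) - 8 = -5] 8 comes off first (add 8) ⇒ sub: ((x + 4) + 4) - 6 = 3.
Step 4. [((x + 4) + 4) - 6 = 3] add 6: x sits inside (… - 6). So sub: (x + 4) + 4 = 9.
Step 5. [(x + 4) + 4 = 9] +4 is outermost — subtract 4 both sides, so sub: x + 4 = 5.
Step 6. [x + 4 = 5] the outer +4 inverts by subtracting 4 ⇒ sub: x = 1.

Answer: x ∈ {1}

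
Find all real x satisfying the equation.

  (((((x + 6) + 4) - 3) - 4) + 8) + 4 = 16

Step 1. [(((((x + 6) + 4) - 3) - 4) + 8) + 4 = 16] the outer +4 inverts by subtracting 4, so sub: ((((x + 6) + 4) - 3) - 4) + 8 = 12.
Step 2. [((((x + 6) + 4) - 3) - 4) + 8 = 12] +8 is outermost — subtract 8 both sides. So sub: (((x + 6) + 4) - 3) - 4 = 4.
Step 3. [(((x + 6) + 4) - 3) - 4 = 4] add 4: x sits inside (… - 4) ⇒ sub: ((x + 6) + 4) - 3 = 8.
Step 4. [((x + 6) + 4) - 3 = 8] add 3: x sits inside (… - 3) ⇒ sub: (x + 6) + 4 = 11.
Step 5. [(x + 6) + 4 = 11] 4 comes off first (subtract 4), so sub: x + 6 = 7.
Step 6. [x + 6 = 7] peel the +6: subtract 6 from each side. So sub: x = 1.

Answer: x ∈ {1}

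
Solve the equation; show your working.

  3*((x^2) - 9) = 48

Step 1. [3*((x^2) - 9) = 48] 3 out front; divide by 3, so div: (x^2) - 9 = 16.
Step 2. [(x^2) - 9 = 16] -9 is outermost — add 9 both sides, so sub: x^2 = 25.
Step 3. [x^2 = 25] √ both sides: 25 ≥ 0 gives two branches ⇒ sqrt: x = 5 or -5.

Answer: x ∈ {-5, 5}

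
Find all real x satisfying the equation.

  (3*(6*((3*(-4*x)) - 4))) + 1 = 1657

Step 1. [(3*(6*((3*(-4*x)) - 4))) + 1 = 1657] subtract 1: x sits inside (… + 1) ⇒ sub: 3*(6*((3*(-4*x)) - 4)) = 1656.
Step 2. [3*(6*((3*(-4*x)) - 4)) = 1656] divide by the outer 3 ⇒ div: 6*((3*(-4*x)) - 4) = 552.
Step 3. [6*((3*(-4*x)) - 4) = 552] LHS = 6·(…); ÷6 both sides ⇒ div: (3*(-4*x)) - 4 = 92.
Step 4. [(3*(-4*x)) - 4 = 92] the outer -4 inverts by adding 4 ⇒ sub: 3*(-4*x) = 96.
Step 5. [3*(-4*x) = 96] 3·(inner) — divide through by 3, so div: -4*x = 32.
Step 6. [-4*x = 32] LHS = -4·(…); ÷-4 both sides, so div: x = -8.

Answer: x ∈ {-8}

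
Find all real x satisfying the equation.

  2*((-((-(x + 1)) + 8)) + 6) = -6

Step 1. [2*((-((-(x + 1)) + 8)) + 6) = -6] 2·(inner) — divide through by 2 ⇒ div: (-((-(x + 1)) + 8)) + 6 = -3.
Step 2. [(-((-(x + 1)) + 8)) + 6 = -3] peel the +6: subtract 6 from each side ⇒ sub: -((-(x + 1)) + 8) = -9.
Step 3. [-((-(x + 1)) + 8) = -9] flip signs both sides ⇒ neg: (-(x + 1)) + 8 = 9.
Step 4. [(-(x + 1)) + 8 = 9] peel the +8: subtract 8 from each side, so sub: -(x + 1) = 1.
Step 5. [-(x + 1) = 1] leading − — multiply by −1 ⇒ neg: x + 1 = -1.
Step 6. [x + 1 = -1] +1 is outermost — subtract 1 both sides, so sub: x = -2.

Answer: x ∈ {-2}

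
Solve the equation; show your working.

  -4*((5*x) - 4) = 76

Step 1. [-4*((5*x) - 4) = 76] -4 out front; divide by -4, so div: (5*x) - 4 = -19.
Step 2. [(5*x) - 4 = -19] peel the -4: add 4 from each side. So sub: 5*x = -15.
Step 3. [5*x = -15] 5·(inner) — divide through by 5. So div: x = -3.

Answer: x ∈ {-3}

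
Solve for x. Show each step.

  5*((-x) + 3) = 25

Step 1. [5*((-x) + 3) = 25] leading coefficient 5: divide by 5, so div: (-x) + 3 = 5.
Step 2. [(-x) + 3 = 5] peel the +3: subtract 3 from each side, so sub: -x = 2.
Step 3. [-x = 2] LHS negated; negate both sides, so neg: x = -2.

Answer: x ∈ {-2}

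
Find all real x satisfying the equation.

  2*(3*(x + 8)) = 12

Step 1. [2*(3*(x + 8)) = 12] LHS = 2·(…); ÷2 both sides ⇒ div: 3*(x + 8) = 6.
Step 2. [3*(x + 8) = 6] LHS = 3·(…); ÷3 both sides. So div: x + 8 = 2.
Step 3. [x + 8 = 2] +8 is outermost — subtract 8 both sides, so sub: x = -6.

Answer: x ∈ {-6}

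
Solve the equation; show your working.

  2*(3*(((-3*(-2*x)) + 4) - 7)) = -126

Step 1. [2*(3*(((-3*(-2*x)) + 4) - 7)) = -126] divide by the outer 2, so div: 3*(((-3*(-2*x)) + 4) - 7) = -63.
Step 2. [3*(((-3*(-2*x)) + 4) - 7) = -63] 3 out front; divide by 3 ⇒ div: ((-3*(-2*x)) + 4) - 7 = -21.
Step 3. [((-3*(-2*x)) + 4) - 7 = -21] the outer -7 inverts by adding 7 ⇒ sub: (-3*(-2*x)) + 4 = -14.
Step 4. [(-3*(-2*x)) + 4 = -14] the outer +4 inverts by subtracting 4 ⇒ sub: -3*(-2*x) = -18.
Step 5. [-3*(-2*x) = -18] -3 out front; divide by -3 ⇒ div: -2*x = 6.
Step 6. [-2*x = 6] -2·(inner) — divide through by -2. So div: x = -3.

Answer: x ∈ {-3}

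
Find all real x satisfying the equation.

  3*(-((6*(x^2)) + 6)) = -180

Step 1. [3*(-((6*(x^2)) + 6)) = -180] divide by the outer 3, so div: -((6*(x^2)) + 6) = -60.
Step 2. [-((6*(x^2)) + 6) = -60] LHS negated; negate both sides ⇒ neg: (6*(x^2)) + 6 = 60.
Step 3. [(6*(x^2)) + 6 = 60] the outer +6 inverts by subtracting 6. So sub: 6*(x^2) = 54.
Step 4. [6*(x^2) = 54] 6·(inner) — divide through by 6. So div: x^2 = 9.
Step 5. [x^2 = 9] LHS squared, RHS 9 ≥ 0: apply √ (±). So sqrt: x = 3 or -3.

Answer: x ∈ {-3, 3}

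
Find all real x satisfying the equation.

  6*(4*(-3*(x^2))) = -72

Step 1. [6*(4*(-3*(x^2))) = -72] LHS = 6·(…); ÷6 both sides. So div: 4*(-3*(x^2)) = -12.
Step 2. [4*(-3*(x^2)) = -12] leading coefficient 4: divide by 4, so div: -3*(x^2) = -3.
Step 3. [-3*(x^2) = -3] -3 out front; divide by -3 ⇒ div: x^2 = 1.
Step 4. [x^2 = 1] √ both sides: 1 ≥ 0 gives two branches. So sqrt: x = 1 or -1.

Answer: x ∈ {-1, 1}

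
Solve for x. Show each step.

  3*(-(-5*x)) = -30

Step 1. [3*(-(-5*x)) = -30] LHS = 3·(…); ÷3 both sides, so div: -(-5*x) = -10.
Step 2. [-(-5*x) = -10] flip signs both sides ⇒ neg: -5*x = 10.
Step 3. [-5*x = 10] -5 out front; divide by -5 ⇒ div: x = -2.

Answer: x ∈ {-2}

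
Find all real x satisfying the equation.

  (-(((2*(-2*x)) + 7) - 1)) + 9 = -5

Step 1. [(-(((2*(-2*x)) + 7) - 1)) + 9 = -5] 9 comes off first (subtract 9) ⇒ sub: -(((2*(-2*x)) + 7) - 1) = -14.
Step 2. [-(((2*(-2*x)) + 7) - 1) = -14] flip signs both sides ⇒ neg: ((2*(-2*x)) + 7) - 1 = 14.
Step 3. [((2*(-2*x)) + 7) - 1 = 14] 1 comes off first (add 1). So sub: (2*(-2*x)) + 7 = 15.
Step 4. [(2*(-2*x)) + 7 = 15] subtract 7: x sits inside (… + 7), so sub: 2*(-2*x) = 8.
Step 5. [2*(-2*x) = 8] 2 out front; divide by 2, so div: -2*x = 4.
Step 6. [-2*x = 4] -2·(inner) — divide through by -2. So div: x = -2.

Answer: x ∈ {-2}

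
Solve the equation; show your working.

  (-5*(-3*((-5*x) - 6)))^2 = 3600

Step 1. [(-5*(-3*((-5*x) - 6)))^2 = 3600] 3600 ≥ 0, LHS is (·)² — take ±√. So sqrt: -5*(-3*((-5*x) - 6)) = 60 or -60.
Step 2. [-5*(-3*((-5*x) - 6)) = 60 or -60] LHS = -5·(…); ÷-5 both sides. So div: -3*((-5*x) - 6) = -12 or 12.
Step 3. [-3*((-5*x) - 6) = -12 or 12] leading coefficient -3: divide by -3. So div: (-5*x) - 6 = 4 or -4.
Step 4. [(-5*x) - 6 = 4 or -4] the outer -6 inverts by adding 6, so sub: -5*x = 10 or 2.
Step 5. [-5*x = 10 or 2] -5 out front; divide by -5 ⇒ div: x = -2 or -2/5.

Answer: x ∈ {-2, -2/5}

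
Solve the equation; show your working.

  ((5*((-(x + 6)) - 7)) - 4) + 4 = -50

Step 1. [((5*((-(x + 6)) - 7)) - 4) + 4 = -50] the outer +4 inverts by subtracting 4, so sub: (5*((-(x + 6)) - 7)) - 4 = -54.
Step 2. [(5*((-(x + 6)) - 7)) - 4 = -54] peel the -4: add 4 from each side. So sub: 5*((-(x + 6)) - 7) = -50.
Step 3. [5*((-(x + 6)) - 7) = -50] LHS = 5·(…); ÷5 both sides ⇒ div: (-(x + 6)) - 7 = -10.
Step 4. [(-(x + 6)) - 7 = -10] peel the -7: add 7 from each side ⇒ sub: -(x + 6) = -3.
Step 5. [-(x + 6) = -3] leading − — multiply by −1 ⇒ neg: x + 6 = 3.
Step 6. [x + 6 = 3] 6 comes off first (subtract 6). So sub: x = -3.

Answer: x ∈ {-3}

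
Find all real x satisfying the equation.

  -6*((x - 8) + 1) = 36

Step 1. [-6*((x - 8) + 1) = 36] -6·(inner) — divide through by -6 ⇒ div: (x - 8) + 1 = -6.
Step 2. [(x - 8) + 1 = -6] peel the +1: subtract 1 from each side. So sub: x - 8 = -7.
Step 3. [x - 8 = -7] peel the -8: add 8 from each side, so sub: x = 1.

Answer: x ∈ {1}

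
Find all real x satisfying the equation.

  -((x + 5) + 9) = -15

Step 1. [-((x + 5) + 9) = -15] leading − — multiply by −1 ⇒ neg: (x + 5) + 9 = 15.
Step 2. [(x + 5) + 9 = 15] subtract 9: x sits inside (… + 9). So sub: x + 5 = 6.
Step 3. [x + 5 = 6] the outer +5 inverts by subtracting 5, so sub: x = 1.

Answer: x ∈ {1}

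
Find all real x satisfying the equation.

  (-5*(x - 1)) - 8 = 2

Step 1. [(-5*(x - 1)) - 8 = 2] peel the -8: add 8 from each side ⇒ sub: -5*(x - 1) = 10.
Step 2. [-5*(x - 1) = 10] -5·(inner) — divide through by -5 ⇒ div: x - 1 = -2.
Step 3. [x - 1 = -2] peel the -1: add 1 from each side. So sub: x = -1.

Answer: x ∈ {-1}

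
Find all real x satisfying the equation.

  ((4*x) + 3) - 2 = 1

Step 1. [((4*x) + 3) - 2 = 1] the outer -2 inverts by adding 2 ⇒ sub: (4*x) + 3 = 3.
Step 2. [(4*x) + 3 = 3] 3 comes off first (subtract 3), so sub: 4*x = 0.
Step 3. [4*x = 0] 4 out front; divide by 4, so div: x = 0.

Answer: x ∈ {0}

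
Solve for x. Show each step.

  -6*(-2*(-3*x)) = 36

Step 1. [-6*(-2*(-3*x)) = 36] -6·(inner) — divide through by -6, so div: -2*(-3*x) = -6.
Step 2. [-2*(-3*x) = -6] LHS = -2·(…); ÷-2 both sides ⇒ div: -3*x = 3.
Step 3. [-3*x = 3] -3 out front; divide by -3 ⇒ div: x = -1.

Answer: x ∈ {-1}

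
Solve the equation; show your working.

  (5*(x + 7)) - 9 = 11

Step 1. [(5*(x + 7)) - 9 = 11] -9 is outermost — add 9 both sides ⇒ sub: 5*(x + 7) = 20.
Step 2. [5*(x + 7) = 20] 5 out front; divide by 5. So div: x + 7 = 4.
Step 3. [x + 7 = 4] peel the +7: subtract 7 from each side ⇒ sub: x = -3.

Answer: x ∈ {-3}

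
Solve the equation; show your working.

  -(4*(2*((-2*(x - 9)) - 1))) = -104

Step 1. [-(4*(2*((-2*(x - 9)) - 1))) = -104] LHS negated; negate both sides ⇒ neg: 4*(2*((-2*(x - 9)) - 1)) = 104.
Step 2. [4*(2*((-2*(x - 9)) - 1)) = 104] leading coefficient 4: divide by 4 ⇒ div: 2*((-2*(x - 9)) - 1) = 26.
Step 3. [2*((-2*(x - 9)) - 1) = 26] divide by the outer 2, so div: (-2*(x - 9)) - 1 = 13.
Step 4. [(-2*(x - 9)) - 1 = 13] 1 comes off first (add 1) ⇒ sub: -2*(x - 9) = 14.
Step 5. [-2*(x - 9) = 14] -2·(inner) — divide through by -2 ⇒ div: x - 9 = -7.
Step 6. [x - 9 = -7] the outer -9 inverts by adding 9 ⇒ sub: x = 2.

Answer: x ∈ {2}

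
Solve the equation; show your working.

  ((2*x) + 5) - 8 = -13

Step 1. [((2*x) + 5) - 8 = -13] peel the -8: add 8 from each side, so sub: (2*x) + 5 = -5.
Step 2. [(2*x) + 5 = -5] the outer +5 inverts by subtracting 5, so sub: 2*x = -10.
Step 3. [2*x = -10] 2·(inner) — divide through by 2, so div: x = -5.

Answer: x ∈ {-5}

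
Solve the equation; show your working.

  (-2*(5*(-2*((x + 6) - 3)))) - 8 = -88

Step 1. [(-2*(5*(-2*((x + 6) - 3)))) - 8 = -88] add 8: x sits inside (… - 8). So sub: -2*(5*(-2*((x + 6) - 3))) = -80.
Step 2. [-2*(5*(-2*((x + 6) - 3))) = -80] -2·(inner) — divide through by -2 ⇒ div: 5*(-2*((x + 6) - 3)) = 40.
Step 3. [5*(-2*((x + 6) - 3)) = 40] 5·(inner) — divide through by 5, so div: -2*((x + 6) - 3) = 8.
Step 4. [-2*((x + 6) - 3) = 8] -2·(inner) — divide through by -2 ⇒ div: (x + 6) - 3 = -4.
Step 5. [(x + 6) - 3 = -4] add 3: x sits inside (… - 3). So sub: x + 6 = -1.
Step 6. [x + 6 = -1] subtract 6: x sits inside (… + 6), so sub: x = -7.

Answer: x ∈ {-7}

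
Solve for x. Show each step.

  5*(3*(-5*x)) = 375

Step 1. [5*(3*(-5*x)) = 375] divide by the outer 5. So div: 3*(-5*x) = 75.
Step 2. [3*(-5*x) = 75] LHS = 3·(…); ÷3 both sides. So div: -5*x = 25.
Step 3. [-5*x = 25] divide by the outer -5. So div: x = -5.

Answer: x ∈ {-5}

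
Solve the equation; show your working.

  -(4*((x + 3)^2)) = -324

Step 1. [-(4*((x + 3)^2)) = -324] leading − — multiply by −1, so neg: 4*((x + 3)^2) = 324.
Step 2. [4*((x + 3)^2) = 324] 4 out front; divide by 4, so div: (x + 3)^2 = 81.
Step 3. [(x + 3)^2 = 81] 81 ≥ 0, LHS is (·)² — take ±√. So sqrt: x + 3 = 9 or -9.
Step 4. [x + 3 = 9 or -9] peel the +3: subtract 3 from each side, so sub: x = 6 or -12.

Answer: x ∈ {-12, 6}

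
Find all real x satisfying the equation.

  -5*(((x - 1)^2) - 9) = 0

Step 1. [-5*(((x - 1)^2) - 9) = 0] -5 out front; divide by -5, so div: ((x - 1)^2) - 9 = 0.
Step 2. [((x - 1)^2) - 9 = 0] add 9: x sits inside (… - 9), so sub: (x - 1)^2 = 9.
Step 3. [(x - 1)^2 = 9] 9 ≥ 0, LHS is (·)² — take ±√ ⇒ sqrt: x - 1 = 3 or -3.
Step 4. [x - 1 = 3 or -3] add 1: x sits inside (… - 1), so sub: x = 4 or -2.

Answer: x ∈ {-2, 4}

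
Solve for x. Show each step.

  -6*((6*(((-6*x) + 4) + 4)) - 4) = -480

Step 1. [-6*((6*(((-6*x) + 4) + 4)) - 4) = -480] -6·(inner) — divide through by -6. So div: (6*(((-6*x) + 4) + 4)) - 4 = 80.
Step 2. [(6*(((-6*x) + 4) + 4)) - 4 = 80] -4 is outermost — add 4 both sides, so sub: 6*(((-6*x) + 4) + 4) = 84.
Step 3. [6*(((-6*x) + 4) + 4) = 84] LHS = 6·(…); ÷6 both sides, so div: ((-6*x) + 4) + 4 = 14.
Step 4. [((-6*x) + 4) + 4 = 14] subtract 4: x sits inside (… + 4), so sub: (-6*x) + 4 = 10.
Step 5. [(-6*x) + 4 = 10] subtract 4: x sits inside (… + 4) ⇒ sub: -6*x = 6.
Step 6. [-6*x = 6] leading coefficient -6: divide by -6. So div: x = -1.

Answer: x ∈ {-1}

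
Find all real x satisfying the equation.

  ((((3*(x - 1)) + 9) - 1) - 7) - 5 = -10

Step 1. [((((3*(x - 1)) + 9) - 1) - 7) - 5 = -10] the outer -5 inverts by adding 5, so sub: (((3*(x - 1)) + 9) - 1) - 7 = -5.
Step 2. [(((3*(x - 1)) + 9) - 1) - 7 = -5] 7 comes off first (add 7). So sub: ((3*(x - 1)) + 9) - 1 = 2.
Step 3. [((3*(x - 1)) + 9) - 1 = 2] add 1: x sits inside (… - 1). So sub: (3*(x - 1)) + 9 = 3.
Step 4. [(3*(x - 1)) + 9 = 3] +9 is outermost — subtract 9 both sides, so sub: 3*(x - 1) = -6.
Step 5. [3*(x - 1) = -6] divide by the outer 3, so div: x - 1 = -2.
Step 6. [x - 1 = -2] peel the -1: add 1 from each side, so sub: x = -1.

Answer: x ∈ {-1}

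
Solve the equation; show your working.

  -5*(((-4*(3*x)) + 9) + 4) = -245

Step 1. [-5*(((-4*(3*x)) + 9) + 4) = -245] -5·(inner) — divide through by -5. So div: ((-4*(3*x)) + 9) + 4 = 49.
Step 2. [((-4*(3*x)) + 9) + 4 = 49] +4 is outermost — subtract 4 both sides, so sub: (-4*(3*x)) + 9 = 45.
Step 3. [(-4*(3*x)) + 9 = 45] the outer +9 inverts by subtracting 9 ⇒ sub: -4*(3*x) = 36.
Step 4. [-4*(3*x) = 36] -4 out front; divide by -4, so div: 3*x = -9.
Step 5. [3*x = -9] divide by the outer 3, so div: x = -3.

Answer: x ∈ {-3}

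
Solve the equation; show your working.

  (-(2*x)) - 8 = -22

Step 1. [(-(2*x)) - 8 = -22] peel the -8: add 8 from each side ⇒ sub: -(2*x) = -14.
Step 2. [-(2*x) = -14] leading − — multiply by −1. So neg: 2*x = 14.
Step 3. [2*x = 14] LHS = 2·(…); ÷2 both sides ⇒ div: x = 7.

Answer: x ∈ {7}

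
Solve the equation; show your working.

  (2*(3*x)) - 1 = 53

Step 1. [(2*(3*x)) - 1 = 53] the outer -1 inverts by adding 1, so sub: 2*(3*x) = 54.
Step 2. [2*(3*x) = 54] LHS = 2·(…); ÷2 both sides ⇒ div: 3*x = 27.
Step 3. [3*x = 27] 3 out front; divide by 3, so div: x = 9.

Answer: x ∈ {9}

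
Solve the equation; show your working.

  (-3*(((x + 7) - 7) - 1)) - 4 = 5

Step 1. [(-3*(((x + 7) - 7) - 1)) - 4 = 5] peel the -4: add 4 from each side. So sub: -3*(((x + 7) - 7) - 1) = 9.
Step 2. [-3*(((x + 7) - 7) - 1) = 9] LHS = -3·(…); ÷-3 both sides, so div: ((x + 7) - 7) - 1 = -3.
Step 3. [((x + 7) - 7) - 1 = -3] -1 is outermost — add 1 both sides. So sub: (x + 7) - 7 = -2.
Step 4. [(x + 7) - 7 = -2] add 7: x sits inside (… - 7), so sub: x + 7 = 5.
Step 5. [x + 7 = 5] peel the +7: subtract 7 from each side ⇒ sub: x = -2.

Answer: x ∈ {-2}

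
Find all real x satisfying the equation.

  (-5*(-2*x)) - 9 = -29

Step 1. [(-5*(-2*x)) - 9 = -29] 9 comes off first (add 9) ⇒ sub: -5*(-2*x) = -20.
Step 2. [-5*(-2*x) = -20] divide by the outer -5. So div: -2*x = 4.
Step 3. [-2*x = 4] -2·(inner) — divide through by -2. So div: x = -2.

Answer: x ∈ {-2}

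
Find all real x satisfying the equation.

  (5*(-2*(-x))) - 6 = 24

Step 1. [(5*(-2*(-x))) - 6 = 24] add 6: x sits inside (… - 6). So sub: 5*(-2*(-x)) = 30.
Step 2. [5*(-2*(-x)) = 30] divide by the outer 5. So div: -2*(-x) = 6.
Step 3. [-2*(-x) = 6] -2 out front; divide by -2 ⇒ div: -x = -3.
Step 4. [-x = -3] leading − — multiply by −1, so neg: x = 3.

Answer: x ∈ {3}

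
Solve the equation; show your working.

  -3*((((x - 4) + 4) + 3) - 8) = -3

Step 1. [-3*((((x - 4) + 4) + 3) - 8) = -3] LHS = -3·(…); ÷-3 both sides. So div: (((x - 4) + 4) + 3) - 8 = 1.
Step 2. [(((x - 4) + 4) + 3) - 8 = 1] peel the -8: add 8 from each side ⇒ sub: ((x - 4) + 4) + 3 = 9.
Step 3. [((x - 4) + 4) + 3 = 9] subtract 3: x sits inside (… + 3), so sub: (x - 4) + 4 = 6.
Step 4. [(x - 4) + 4 = 6] peel the +4: subtract 4 from each side ⇒ sub: x - 4 = 2.
Step 5. [x - 4 = 2] peel the -4: add 4 from each side ⇒ sub: x = 6.

Answer: x ∈ {6}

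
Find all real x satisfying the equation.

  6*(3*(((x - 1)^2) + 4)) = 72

Step 1. [6*(3*(((x - 1)^2) + 4)) = 72] divide by the outer 6 ⇒ div: 3*(((x - 1)^2) + 4) = 12.
Step 2. [3*(((x - 1)^2) + 4) = 12] divide by the outer 3, so div: ((x - 1)^2) + 4 = 4.
Step 3. [((x - 1)^2) + 4 = 4] the outer +4 inverts by subtracting 4, so sub: (x - 1)^2 = 0.
Step 4. [(x - 1)^2 = 0] LHS squared, RHS 0 ≥ 0: apply √ (±) ⇒ sqrt: x - 1 = 0.
Step 5. [x - 1 = 0] the outer -1 inverts by adding 1 ⇒ sub: x = 1.

Answer: x ∈ {1}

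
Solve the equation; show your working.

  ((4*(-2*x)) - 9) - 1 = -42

Step 1. [((4*(-2*x)) - 9) - 1 = -42] peel the -1: add 1 from each side ⇒ sub: (4*(-2*x)) - 9 = -41.
Step 2. [(4*(-2*x)) - 9 = -41] peel the -9: add 9 from each side. So sub: 4*(-2*x) = -32.
Step 3. [4*(-2*x) = -32] divide by the outer 4, so div: -2*x = -8.
Step 4. [-2*x = -8] divide by the outer -2. So div: x = 4.

Answer: x ∈ {4}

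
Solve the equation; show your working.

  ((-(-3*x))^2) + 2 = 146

Step 1. [((-(-3*x))^2) + 2 = 146] 2 comes off first (subtract 2), so sub: (-(-3*x))^2 = 144.
Step 2. [(-(-3*x))^2 = 144] 144 ≥ 0, LHS is (·)² — take ±√. So sqrt: -(-3*x) = 12 or -12.
Step 3. [-(-3*x) = 12 or -12] LHS negated; negate both sides ⇒ neg: -3*x = -12 or 12.
Step 4. [-3*x = -12 or 12] leading coefficient -3: divide by -3, so div: x = 4 or -4.

Answer: x ∈ {-4, 4}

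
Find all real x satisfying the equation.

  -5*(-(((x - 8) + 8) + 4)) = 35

Step 1. [-5*(-(((x - 8) + 8) + 4)) = 35] leading coefficient -5: divide by -5, so div: -(((x - 8) + 8) + 4) = -7.
Step 2. [-(((x - 8) + 8) + 4) = -7] flip signs both sides. So neg: ((x - 8) + 8) + 4 = 7.
Step 3. [((x - 8) + 8) + 4 = 7] +4 is outermost — subtract 4 both sides ⇒ sub: (x - 8) + 8 = 3.
Step 4. [(x - 8) + 8 = 3] subtract 8: x sits inside (… + 8). So sub: x - 8 = -5.
Step 5. [x - 8 = -5] 8 comes off first (add 8). So sub: x = 3.

Answer: x ∈ {3}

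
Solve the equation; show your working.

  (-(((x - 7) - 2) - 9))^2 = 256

Step 1. [(-(((x - 7) - 2) - 9))^2 = 256] LHS squared, RHS 256 ≥ 0: apply √ (±), so sqrt: -(((x - 7) - 2) - 9) = 16 or -16.
Step 2. [-(((x - 7) - 2) - 9) = 16 or -16] leading − — multiply by −1. So neg: ((x - 7) - 2) - 9 = -16 or 16.
Step 3. [((x - 7) - 2) - 9 = -16 or 16] add 9: x sits inside (… - 9), so sub: (x - 7) - 2 = -7 or 25.
Step 4. [(x - 7) - 2 = -7 or 25] add 2: x sits inside (… - 2). So sub: x - 7 = -5 or 27.
Step 5. [x - 7 = -5 or 27] the outer -7 inverts by adding 7 ⇒ sub: x = 2 or 34.

Answer: x ∈ {2, 34}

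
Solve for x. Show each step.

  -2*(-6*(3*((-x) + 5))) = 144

Step 1. [-2*(-6*(3*((-x) + 5))) = 144] divide by the outer -2, so div: -6*(3*((-x) + 5)) = -72.
Step 2. [-6*(3*((-x) + 5)) = -72] -6 out front; divide by -6 ⇒ div: 3*((-x) + 5) = 12.
Step 3. [3*((-x) + 5) = 12] divide by the outer 3, so div: (-x) + 5 = 4.
Step 4. [(-x) + 5 = 4] 5 comes off first (subtract 5) ⇒ sub: -x = -1.
Step 5. [-x = -1] flip signs both sides, so neg: x = 1.

Answer: x ∈ {1}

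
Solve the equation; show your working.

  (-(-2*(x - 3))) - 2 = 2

Step 1. [(-(-2*(x - 3))) - 2 = 2] add 2: x sits inside (… - 2), so sub: -(-2*(x - 3)) = 4.
Step 2. [-(-2*(x - 3)) = 4] flip signs both sides, so neg: -2*(x - 3) = -4.
Step 3. [-2*(x - 3) = -4] -2·(inner) — divide through by -2, so div: x - 3 = 2.
Step 4. [x - 3 = 2] add 3: x sits inside (… - 3) ⇒ sub: x = 5.

Answer: x ∈ {5}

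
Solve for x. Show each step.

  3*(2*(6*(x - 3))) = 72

Step 1. [3*(2*(6*(x - 3))) = 72] divide by the outer 3, so div: 2*(6*(x - 3)) = 24.
Step 2. [2*(6*(x - 3)) = 24] leading coefficient 2: divide by 2, so div: 6*(x - 3) = 12.
Step 3. [6*(x - 3) = 12] leading coefficient 6: divide by 6 ⇒ div: x - 3 = 2.
Step 4. [x - 3 = 2] add 3: x sits inside (… - 3) ⇒ sub: x = 5.

Answer: x ∈ {5}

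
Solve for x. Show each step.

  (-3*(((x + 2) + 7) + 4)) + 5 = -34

Step 1. [(-3*(((x + 2) + 7) + 4)) + 5 = -34] +5 is outermost — subtract 5 both sides, so sub: -3*(((x + 2) + 7) + 4) = -39.
Step 2. [-3*(((x + 2) + 7) + 4) = -39] divide by the outer -3. So div: ((x + 2) + 7) + 4 = 13.
Step 3. [((x + 2) + 7) + 4 = 13] 4 comes off first (subtract 4) ⇒ sub: (x + 2) + 7 = 9.
Step 4. [(x + 2) + 7 = 9] the outer +7 inverts by subtracting 7, so sub: x + 2 = 2.
Step 5. [x + 2 = 2] +2 is outermost — subtract 2 both sides. So sub: x = 0.

Answer: x ∈ {0}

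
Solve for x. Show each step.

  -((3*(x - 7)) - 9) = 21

Step 1. [-((3*(x - 7)) - 9) = 21] leading − — multiply by −1. So neg: (3*(x - 7)) - 9 = -21.
Step 2. [(3*(x - 7)) - 9 = -21] common factor 3 (LHS and -21) — divide through, so factor: (x - 7) - 3 = -7.
Step 3. [(x - 7) - 3 = -7] peel the -3: add 3 from each side ⇒ sub: x - 7 = -4.
Step 4. [x - 7 = -4] -7 is outermost — add 7 both sides ⇒ sub: x = 3.

Answer: x ∈ {3}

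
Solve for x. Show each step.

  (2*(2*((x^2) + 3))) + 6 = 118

Step 1. [(2*(2*((x^2) + 3))) + 6 = 118] common factor 2 (LHS and 118) — divide through, so factor: (2*((x^2) + 3)) + 3 = 59.
Step 2. [(2*((x^2) + 3)) + 3 = 59] the outer +3 inverts by subtracting 3. So sub: 2*((x^2) + 3) = 56.
Step 3. [2*((x^2) + 3) = 56] leading coefficient 2: divide by 2 ⇒ div: (x^2) + 3 = 28.
Step 4. [(x^2) + 3 = 28] peel the +3: subtract 3 from each side ⇒ sub: x^2 = 25.
Step 5. [x^2 = 25] √ both sides: 25 ≥ 0 gives two branches. So sqrt: x = 5 or -5.

Answer: x ∈ {-5, 5}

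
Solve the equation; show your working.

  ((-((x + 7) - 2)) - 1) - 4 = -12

Step 1. [((-((x + 7) - 2)) - 1) - 4 = -12] 4 comes off first (add 4), so sub: (-((x + 7) - 2)) - 1 = -8.
Step 2. [(-((x + 7) - 2)) - 1 = -8] add 1: x sits inside (… - 1). So sub: -((x + 7) - 2) = -7.
Step 3. [-((x + 7) - 2) = -7] LHS negated; negate both sides. So neg: (x + 7) - 2 = 7.
Step 4. [(x + 7) - 2 = 7] add 2: x sits inside (… - 2). So sub: x + 7 = 9.
Step 5. [x + 7 = 9] +7 is outermost — subtract 7 both sides. So sub: x = 2.

Answer: x ∈ {2}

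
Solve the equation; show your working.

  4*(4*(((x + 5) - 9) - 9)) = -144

Step 1. [4*(4*(((x + 5) - 9) - 9)) = -144] divide by the outer 4. So div: 4*(((x + 5) - 9) - 9) = -36.
Step 2. [4*(((x + 5) - 9) - 9) = -36] divide by the outer 4. So div: ((x + 5) - 9) - 9 = -9.
Step 3. [((x + 5) - 9) - 9 = -9] peel the -9: add 9 from each side. So sub: (x + 5) - 9 = 0.
Step 4. [(x + 5) - 9 = 0] the outer -9 inverts by adding 9 ⇒ sub: x + 5 = 9.
Step 5. [x + 5 = 9] peel the +5: subtract 5 from each side ⇒ sub: x = 4.

Answer: x ∈ {4}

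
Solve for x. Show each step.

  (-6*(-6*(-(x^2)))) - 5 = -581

Step 1. [(-6*(-6*(-(x^2)))) - 5 = -581] the outer -5 inverts by adding 5 ⇒ sub: -6*(-6*(-(x^2))) = -576.
Step 2. [-6*(-6*(-(x^2))) = -576] LHS = -6·(…); ÷-6 both sides, so div: -6*(-(x^2)) = 96.
Step 3. [-6*(-(x^2)) = 96] divide by the outer -6, so div: -(x^2) = -16.
Step 4. [-(x^2) = -16] flip signs both sides ⇒ neg: x^2 = 16.
Step 5. [x^2 = 16] √ both sides: 16 ≥ 0 gives two branches ⇒ sqrt: x = 4 or -4.

Answer: x ∈ {-4, 4}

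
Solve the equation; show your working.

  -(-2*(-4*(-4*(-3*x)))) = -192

Step 1. [-(-2*(-4*(-4*(-3*x)))) = -192] flip signs both sides, so neg: -2*(-4*(-4*(-3*x))) = 192.
Step 2. [-2*(-4*(-4*(-3*x))) = 192] divide by the outer -2 ⇒ div: -4*(-4*(-3*x)) = -96.
Step 3. [-4*(-4*(-3*x)) = -96] -4 out front; divide by -4, so div: -4*(-3*x) = 24.
Step 4. [-4*(-3*x) = 24] leading coefficient -4: divide by -4. So div: -3*x = -6.
Step 5. [-3*x = -6] -3·(inner) — divide through by -3 ⇒ div: x = 2.

Answer: x ∈ {2}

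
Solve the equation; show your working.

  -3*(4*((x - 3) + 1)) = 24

Step 1. [-3*(4*((x - 3) + 1)) = 24] divide by the outer -3, so div: 4*((x - 3) + 1) = -8.
Step 2. [4*((x - 3) + 1) = -8] 4·(inner) — divide through by 4, so div: (x - 3) + 1 = -2.
Step 3. [(x - 3) + 1 = -2] the outer +1 inverts by subtracting 1 ⇒ sub: x - 3 = -3.
Step 4. [x - 3 = -3] peel the -3: add 3 from each side, so sub: x = 0.

Answer: x ∈ {0}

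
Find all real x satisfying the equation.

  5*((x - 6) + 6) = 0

Step 1. [5*((x - 6) + 6) = 0] leading coefficient 5: divide by 5, so div: (x - 6) + 6 = 0.
Step 2. [(x - 6) + 6 = 0] subtract 6: x sits inside (… + 6) ⇒ sub: x - 6 = -6.
Step 3. [x - 6 = -6] peel the -6: add 6 from each side, so sub: x = 0.

Answer: x ∈ {0}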